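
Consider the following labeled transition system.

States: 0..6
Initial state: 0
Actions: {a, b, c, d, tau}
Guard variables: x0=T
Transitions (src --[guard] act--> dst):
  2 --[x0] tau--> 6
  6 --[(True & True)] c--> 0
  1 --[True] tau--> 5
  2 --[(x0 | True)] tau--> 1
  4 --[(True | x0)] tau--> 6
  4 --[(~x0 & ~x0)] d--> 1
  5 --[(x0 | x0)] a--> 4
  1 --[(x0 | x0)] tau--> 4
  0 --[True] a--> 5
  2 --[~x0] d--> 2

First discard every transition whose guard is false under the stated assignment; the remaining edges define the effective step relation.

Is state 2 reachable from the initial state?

Guard filter leaves 8 enabled edge(s).
Layer 0: {0}
Layer 1: {5}  total {0,5}
Layer 2: {4}  total {0,4,5}
Layer 3: {6}  total {0,4,5,6}
R = {0,4,5,6}

Answer: UNREACHABLE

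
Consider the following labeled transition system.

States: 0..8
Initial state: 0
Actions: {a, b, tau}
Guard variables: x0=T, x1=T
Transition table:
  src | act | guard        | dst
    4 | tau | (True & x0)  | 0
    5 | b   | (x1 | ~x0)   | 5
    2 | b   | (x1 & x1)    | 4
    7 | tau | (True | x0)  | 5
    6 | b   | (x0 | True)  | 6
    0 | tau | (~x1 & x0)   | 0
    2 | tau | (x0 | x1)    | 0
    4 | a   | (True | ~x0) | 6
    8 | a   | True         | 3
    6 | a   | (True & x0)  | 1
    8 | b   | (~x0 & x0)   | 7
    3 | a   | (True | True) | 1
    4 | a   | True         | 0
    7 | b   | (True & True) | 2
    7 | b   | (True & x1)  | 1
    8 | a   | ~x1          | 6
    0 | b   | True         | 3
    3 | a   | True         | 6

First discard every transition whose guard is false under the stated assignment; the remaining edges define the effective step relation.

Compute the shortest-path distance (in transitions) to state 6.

Answer: 2

Working:
BFS to 6:
  Layer 0: {0}
  Layer 1: {3}
  Layer 2: {1,6}
6 enters at depth 2; path b·a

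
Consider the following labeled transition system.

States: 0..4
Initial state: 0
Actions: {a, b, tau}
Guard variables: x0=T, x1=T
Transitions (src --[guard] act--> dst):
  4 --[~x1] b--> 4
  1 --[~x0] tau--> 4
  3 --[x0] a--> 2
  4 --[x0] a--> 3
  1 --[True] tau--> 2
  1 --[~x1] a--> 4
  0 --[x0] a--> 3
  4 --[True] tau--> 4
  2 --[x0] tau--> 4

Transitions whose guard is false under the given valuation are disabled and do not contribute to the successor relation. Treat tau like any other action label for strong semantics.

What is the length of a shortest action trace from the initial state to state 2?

Breadth-first toward 2:
  depth 0: {0}
  depth 1: {3}
  depth 2: {2}
depth(2)=2, e.g. a·a

Answer: 2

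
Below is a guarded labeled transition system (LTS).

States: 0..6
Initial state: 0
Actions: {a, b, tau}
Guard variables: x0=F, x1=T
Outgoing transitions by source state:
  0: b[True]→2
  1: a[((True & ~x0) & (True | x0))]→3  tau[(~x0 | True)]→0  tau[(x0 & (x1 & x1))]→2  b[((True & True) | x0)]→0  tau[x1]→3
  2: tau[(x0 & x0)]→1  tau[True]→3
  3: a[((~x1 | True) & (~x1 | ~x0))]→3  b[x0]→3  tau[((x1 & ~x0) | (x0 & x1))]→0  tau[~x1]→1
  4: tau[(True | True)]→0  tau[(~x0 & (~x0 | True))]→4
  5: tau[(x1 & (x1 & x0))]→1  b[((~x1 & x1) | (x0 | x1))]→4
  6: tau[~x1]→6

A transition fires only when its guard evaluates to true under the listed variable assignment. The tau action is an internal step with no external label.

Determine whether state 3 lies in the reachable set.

Guard filter leaves 11 enabled edge(s).
depth 0: {0}
depth 1: {2}  now seen {0,2}
depth 2: {3}  now seen {0,2,3}
Reach set: {0,2,3}
Path to 3: b·tau

Answer: REACHABLE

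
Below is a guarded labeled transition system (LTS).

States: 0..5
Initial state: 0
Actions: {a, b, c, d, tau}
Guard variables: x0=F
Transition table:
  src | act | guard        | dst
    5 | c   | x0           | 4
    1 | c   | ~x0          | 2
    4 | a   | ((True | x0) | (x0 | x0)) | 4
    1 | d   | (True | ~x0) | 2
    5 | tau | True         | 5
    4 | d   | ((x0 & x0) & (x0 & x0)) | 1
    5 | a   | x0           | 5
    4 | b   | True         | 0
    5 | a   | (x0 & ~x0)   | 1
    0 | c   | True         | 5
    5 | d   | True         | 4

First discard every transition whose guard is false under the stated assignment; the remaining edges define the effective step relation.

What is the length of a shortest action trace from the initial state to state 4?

BFS to 4:
  depth 0: {0}
  depth 1: {5}
  depth 2: {4}
first hit 4 at d=2 via c·d

Answer: 2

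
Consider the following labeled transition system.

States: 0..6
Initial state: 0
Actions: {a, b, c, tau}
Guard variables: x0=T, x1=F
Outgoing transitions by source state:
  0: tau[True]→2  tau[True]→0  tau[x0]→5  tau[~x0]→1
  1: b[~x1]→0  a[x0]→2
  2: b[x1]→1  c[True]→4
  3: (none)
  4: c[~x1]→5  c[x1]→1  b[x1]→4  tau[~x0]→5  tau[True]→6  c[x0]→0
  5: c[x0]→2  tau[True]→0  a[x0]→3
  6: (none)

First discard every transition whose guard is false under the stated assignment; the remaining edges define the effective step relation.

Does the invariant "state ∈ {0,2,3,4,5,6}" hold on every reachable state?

Inv-set: {0,2,3,4,5,6}
Reach set: {0,2,3,4,5,6}
  0: ok
  2: ok
  3: ok
  4: ok
  5: ok
  6: ok

Answer: INVARIANT HOLDS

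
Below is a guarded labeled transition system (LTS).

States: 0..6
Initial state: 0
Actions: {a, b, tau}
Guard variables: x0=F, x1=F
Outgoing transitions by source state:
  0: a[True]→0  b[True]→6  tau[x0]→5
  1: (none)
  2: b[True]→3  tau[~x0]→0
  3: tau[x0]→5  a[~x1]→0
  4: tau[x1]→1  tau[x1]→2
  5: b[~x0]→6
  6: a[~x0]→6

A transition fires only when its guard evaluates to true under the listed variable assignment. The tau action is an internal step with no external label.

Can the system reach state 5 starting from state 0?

Guard filter leaves 7 enabled edge(s).
L0 = {0}
L1 = {6}  cumulative {0,6}
R = {0,6}

Answer: UNREACHABLE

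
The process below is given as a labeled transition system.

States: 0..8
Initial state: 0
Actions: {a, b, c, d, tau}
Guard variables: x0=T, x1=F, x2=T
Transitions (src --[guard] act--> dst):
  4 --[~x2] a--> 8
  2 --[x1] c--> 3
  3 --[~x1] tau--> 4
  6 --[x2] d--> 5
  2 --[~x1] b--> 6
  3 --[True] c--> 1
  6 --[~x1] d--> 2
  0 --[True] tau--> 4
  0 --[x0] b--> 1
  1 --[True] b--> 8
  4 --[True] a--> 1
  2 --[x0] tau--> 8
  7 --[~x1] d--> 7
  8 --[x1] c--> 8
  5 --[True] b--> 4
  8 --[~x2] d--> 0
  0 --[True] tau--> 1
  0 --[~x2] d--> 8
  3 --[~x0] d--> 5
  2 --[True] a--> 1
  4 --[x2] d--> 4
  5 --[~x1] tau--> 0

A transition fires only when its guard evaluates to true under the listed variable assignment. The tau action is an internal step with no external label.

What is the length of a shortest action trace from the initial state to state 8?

Answer: 2

Trace:
Layered search for 8:
  Layer 0: {0}
  Layer 1: {1,4}
  Layer 2: {8}
first hit 8 at d=2 via b·b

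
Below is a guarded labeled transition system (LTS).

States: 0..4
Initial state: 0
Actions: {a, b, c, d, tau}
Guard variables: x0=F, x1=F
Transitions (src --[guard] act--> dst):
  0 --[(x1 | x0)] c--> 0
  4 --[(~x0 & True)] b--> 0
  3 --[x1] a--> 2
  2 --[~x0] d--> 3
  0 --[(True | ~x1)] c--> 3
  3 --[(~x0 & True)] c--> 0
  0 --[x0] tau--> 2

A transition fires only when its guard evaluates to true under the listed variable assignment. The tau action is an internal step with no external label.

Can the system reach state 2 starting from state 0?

Answer: UNREACHABLE

Trace:
After dropping false guards: 4 live edges.
L0 = {0}
L1 = {3}  cumulative {0,3}
Reach set: {0,3}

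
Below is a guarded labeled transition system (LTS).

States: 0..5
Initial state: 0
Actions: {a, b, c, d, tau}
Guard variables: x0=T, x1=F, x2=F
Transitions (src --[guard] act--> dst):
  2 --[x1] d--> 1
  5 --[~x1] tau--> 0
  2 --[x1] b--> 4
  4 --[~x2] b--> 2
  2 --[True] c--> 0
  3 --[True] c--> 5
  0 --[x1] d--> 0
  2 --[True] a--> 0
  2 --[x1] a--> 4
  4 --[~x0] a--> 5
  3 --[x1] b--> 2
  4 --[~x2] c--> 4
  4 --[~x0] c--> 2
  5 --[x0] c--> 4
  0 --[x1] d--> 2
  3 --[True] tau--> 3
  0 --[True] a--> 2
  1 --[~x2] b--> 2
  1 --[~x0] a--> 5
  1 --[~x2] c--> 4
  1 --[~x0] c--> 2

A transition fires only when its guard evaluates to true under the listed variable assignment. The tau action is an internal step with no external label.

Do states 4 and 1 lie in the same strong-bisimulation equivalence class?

Compute ~ classes (split until stable):
  π0 = {{0,1,2,3,4,5}}
  π1 = {{0},{1,4},{2},{3,5}}
  π2 = {{0},{1,4},{2},{3},{5}}
Fixed point at round 3; 5 class(es).
[4]={1,4}  [1]={1,4}

Answer: BISIMILAR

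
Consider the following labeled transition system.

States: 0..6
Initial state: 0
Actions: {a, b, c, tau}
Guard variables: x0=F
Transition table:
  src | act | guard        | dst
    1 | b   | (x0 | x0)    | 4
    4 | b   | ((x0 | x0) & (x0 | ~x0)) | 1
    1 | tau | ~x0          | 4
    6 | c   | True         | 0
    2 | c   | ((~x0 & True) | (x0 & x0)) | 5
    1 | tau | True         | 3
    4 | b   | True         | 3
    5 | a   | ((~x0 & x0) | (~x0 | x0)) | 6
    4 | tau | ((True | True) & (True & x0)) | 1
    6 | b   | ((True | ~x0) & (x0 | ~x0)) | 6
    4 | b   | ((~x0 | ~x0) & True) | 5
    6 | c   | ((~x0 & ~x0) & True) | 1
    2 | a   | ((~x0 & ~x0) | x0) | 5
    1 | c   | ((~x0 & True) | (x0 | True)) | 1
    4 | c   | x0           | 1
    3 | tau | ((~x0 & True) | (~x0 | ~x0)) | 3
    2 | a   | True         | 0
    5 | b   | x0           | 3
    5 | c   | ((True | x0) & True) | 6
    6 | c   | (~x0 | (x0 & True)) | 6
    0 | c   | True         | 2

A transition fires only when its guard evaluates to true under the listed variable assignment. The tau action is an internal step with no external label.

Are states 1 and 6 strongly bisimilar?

Answer: NOT BISIMILAR

Trace:
Bisimulation quotient by refinement:
  round 0: {{0,1,2,3,4,5,6}}
  round 1: {{0},{1},{2,5},{3},{4},{6}}
  round 2: {{0},{1},{2},{3},{4},{5},{6}}
Fixed point at round 3; 7 class(es).
[1]={1}  [6]={6}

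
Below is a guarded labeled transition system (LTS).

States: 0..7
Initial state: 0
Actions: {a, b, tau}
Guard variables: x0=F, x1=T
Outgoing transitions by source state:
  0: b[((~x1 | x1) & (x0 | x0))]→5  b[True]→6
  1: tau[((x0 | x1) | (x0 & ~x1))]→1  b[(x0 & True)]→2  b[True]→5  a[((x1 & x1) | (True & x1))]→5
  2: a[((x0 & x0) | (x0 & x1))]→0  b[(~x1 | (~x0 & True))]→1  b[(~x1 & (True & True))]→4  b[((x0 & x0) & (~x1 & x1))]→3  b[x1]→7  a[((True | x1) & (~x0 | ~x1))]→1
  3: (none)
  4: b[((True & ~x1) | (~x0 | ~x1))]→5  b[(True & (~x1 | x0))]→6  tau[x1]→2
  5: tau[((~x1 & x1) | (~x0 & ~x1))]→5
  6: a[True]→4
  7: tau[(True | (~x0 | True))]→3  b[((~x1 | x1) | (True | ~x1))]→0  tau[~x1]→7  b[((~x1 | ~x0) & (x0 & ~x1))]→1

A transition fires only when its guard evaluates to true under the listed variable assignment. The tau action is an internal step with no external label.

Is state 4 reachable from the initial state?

Guard filter leaves 12 enabled edge(s).
Layer 0: {0}
Layer 1: {6}  total {0,6}
Layer 2: {4}  total {0,4,6}
Layer 3: {2,5}  total {0,2,4,5,6}
Layer 4: {1,7}  total {0,1,2,4,5,6,7}
Layer 5: {3}  total {0,1,2,3,4,5,6,7}
R = {0,1,2,3,4,5,6,7}
trace reaching 4: b·a

Answer: REACHABLE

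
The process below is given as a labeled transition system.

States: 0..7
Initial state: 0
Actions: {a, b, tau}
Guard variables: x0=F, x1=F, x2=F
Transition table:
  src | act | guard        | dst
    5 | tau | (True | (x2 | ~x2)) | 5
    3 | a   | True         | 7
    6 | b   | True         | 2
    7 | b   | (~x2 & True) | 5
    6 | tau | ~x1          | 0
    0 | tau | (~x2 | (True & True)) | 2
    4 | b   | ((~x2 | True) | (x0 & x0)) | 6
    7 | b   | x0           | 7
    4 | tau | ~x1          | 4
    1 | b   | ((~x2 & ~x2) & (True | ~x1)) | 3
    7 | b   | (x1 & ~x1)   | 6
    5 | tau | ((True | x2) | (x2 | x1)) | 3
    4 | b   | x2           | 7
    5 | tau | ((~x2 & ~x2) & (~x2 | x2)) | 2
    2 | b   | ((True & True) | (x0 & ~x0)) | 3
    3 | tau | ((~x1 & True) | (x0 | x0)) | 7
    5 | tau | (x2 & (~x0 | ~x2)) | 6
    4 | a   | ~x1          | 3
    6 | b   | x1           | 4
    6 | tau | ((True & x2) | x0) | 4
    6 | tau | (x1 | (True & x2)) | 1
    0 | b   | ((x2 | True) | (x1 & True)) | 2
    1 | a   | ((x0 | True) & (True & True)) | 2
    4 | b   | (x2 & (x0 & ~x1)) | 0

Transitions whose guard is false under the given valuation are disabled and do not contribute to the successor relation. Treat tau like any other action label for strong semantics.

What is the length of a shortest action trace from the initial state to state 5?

Answer: 4

Analysis:
BFS to 5:
  Layer 0: {0}
  Layer 1: {2}
  Layer 2: {3}
  Layer 3: {7}
  Layer 4: {5}
first hit 5 at d=4 via b·b·a·b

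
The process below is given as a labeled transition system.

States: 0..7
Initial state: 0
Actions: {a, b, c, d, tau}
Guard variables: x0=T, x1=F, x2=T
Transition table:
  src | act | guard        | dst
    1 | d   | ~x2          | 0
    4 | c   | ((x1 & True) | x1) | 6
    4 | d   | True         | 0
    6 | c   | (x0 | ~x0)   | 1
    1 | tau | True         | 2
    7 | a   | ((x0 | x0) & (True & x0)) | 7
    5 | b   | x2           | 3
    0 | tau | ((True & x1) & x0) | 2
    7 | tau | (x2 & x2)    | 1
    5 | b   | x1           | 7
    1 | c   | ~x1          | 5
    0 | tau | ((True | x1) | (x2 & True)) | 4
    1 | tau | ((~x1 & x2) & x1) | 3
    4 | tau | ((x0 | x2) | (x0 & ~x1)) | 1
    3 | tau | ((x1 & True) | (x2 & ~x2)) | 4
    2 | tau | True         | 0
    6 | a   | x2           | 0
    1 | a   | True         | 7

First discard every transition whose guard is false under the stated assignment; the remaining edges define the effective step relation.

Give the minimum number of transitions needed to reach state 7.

Answer: 3

Analysis:
Layered search for 7:
  depth 0: {0}
  depth 1: {4}
  depth 2: {1}
  depth 3: {2,5,7}
7 enters at depth 3; path tau·tau·a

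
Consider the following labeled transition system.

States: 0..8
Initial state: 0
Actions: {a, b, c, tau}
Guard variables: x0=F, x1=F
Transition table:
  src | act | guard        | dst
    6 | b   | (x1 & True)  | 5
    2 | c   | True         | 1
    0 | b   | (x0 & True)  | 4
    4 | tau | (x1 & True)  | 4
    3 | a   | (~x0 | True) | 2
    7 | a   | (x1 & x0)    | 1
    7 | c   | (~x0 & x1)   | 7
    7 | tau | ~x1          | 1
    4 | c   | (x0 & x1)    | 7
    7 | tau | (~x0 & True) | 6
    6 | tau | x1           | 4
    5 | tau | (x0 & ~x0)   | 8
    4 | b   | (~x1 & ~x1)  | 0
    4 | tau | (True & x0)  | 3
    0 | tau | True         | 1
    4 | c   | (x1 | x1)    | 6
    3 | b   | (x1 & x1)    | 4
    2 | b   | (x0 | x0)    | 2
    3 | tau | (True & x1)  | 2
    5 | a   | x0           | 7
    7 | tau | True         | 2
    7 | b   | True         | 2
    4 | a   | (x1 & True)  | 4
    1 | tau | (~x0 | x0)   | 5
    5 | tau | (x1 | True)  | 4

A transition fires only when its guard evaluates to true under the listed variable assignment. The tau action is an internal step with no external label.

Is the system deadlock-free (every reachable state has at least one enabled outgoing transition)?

R = {0,1,4,5}
  0: tau→1  [1 exit(s)]
  1: tau→5  [1 exit(s)]
  4: b→0  [1 exit(s)]
  5: tau→4  [1 exit(s)]

Answer: DEADLOCK-FREE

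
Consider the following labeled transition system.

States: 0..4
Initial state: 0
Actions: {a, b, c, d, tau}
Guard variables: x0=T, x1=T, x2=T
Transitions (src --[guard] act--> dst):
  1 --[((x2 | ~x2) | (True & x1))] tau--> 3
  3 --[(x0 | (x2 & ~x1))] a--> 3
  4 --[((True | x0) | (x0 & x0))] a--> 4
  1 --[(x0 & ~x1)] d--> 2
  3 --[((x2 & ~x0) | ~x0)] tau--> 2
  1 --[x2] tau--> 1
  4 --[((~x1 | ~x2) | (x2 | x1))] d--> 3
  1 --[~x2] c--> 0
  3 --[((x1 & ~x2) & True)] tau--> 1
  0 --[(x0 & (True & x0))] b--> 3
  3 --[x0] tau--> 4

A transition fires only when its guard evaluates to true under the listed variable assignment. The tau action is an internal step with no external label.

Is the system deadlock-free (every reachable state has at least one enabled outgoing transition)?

R = {0,3,4}
  0: b→3  [1 out]
  3: a→3  tau→4  [2 out]
  4: a→4  d→3  [2 out]

Answer: DEADLOCK-FREE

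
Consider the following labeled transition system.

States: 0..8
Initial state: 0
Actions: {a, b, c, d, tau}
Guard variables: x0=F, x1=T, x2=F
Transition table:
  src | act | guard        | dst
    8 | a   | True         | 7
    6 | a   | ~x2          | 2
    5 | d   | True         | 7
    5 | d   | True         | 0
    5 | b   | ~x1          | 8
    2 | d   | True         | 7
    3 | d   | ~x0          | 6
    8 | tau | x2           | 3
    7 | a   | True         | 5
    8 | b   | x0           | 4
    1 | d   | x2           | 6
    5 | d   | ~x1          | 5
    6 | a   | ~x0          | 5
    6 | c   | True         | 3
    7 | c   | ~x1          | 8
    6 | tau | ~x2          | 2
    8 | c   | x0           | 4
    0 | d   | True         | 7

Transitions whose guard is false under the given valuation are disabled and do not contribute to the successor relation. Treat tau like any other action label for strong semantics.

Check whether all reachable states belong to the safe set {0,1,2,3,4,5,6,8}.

Safe = {0,1,2,3,4,5,6,8}
Reachable = {0,5,7}
  0: ✓
  5: ✓
  7: ✗ unsafe
counterexample path to 7: d

Answer: INVARIANT VIOLATED at state 7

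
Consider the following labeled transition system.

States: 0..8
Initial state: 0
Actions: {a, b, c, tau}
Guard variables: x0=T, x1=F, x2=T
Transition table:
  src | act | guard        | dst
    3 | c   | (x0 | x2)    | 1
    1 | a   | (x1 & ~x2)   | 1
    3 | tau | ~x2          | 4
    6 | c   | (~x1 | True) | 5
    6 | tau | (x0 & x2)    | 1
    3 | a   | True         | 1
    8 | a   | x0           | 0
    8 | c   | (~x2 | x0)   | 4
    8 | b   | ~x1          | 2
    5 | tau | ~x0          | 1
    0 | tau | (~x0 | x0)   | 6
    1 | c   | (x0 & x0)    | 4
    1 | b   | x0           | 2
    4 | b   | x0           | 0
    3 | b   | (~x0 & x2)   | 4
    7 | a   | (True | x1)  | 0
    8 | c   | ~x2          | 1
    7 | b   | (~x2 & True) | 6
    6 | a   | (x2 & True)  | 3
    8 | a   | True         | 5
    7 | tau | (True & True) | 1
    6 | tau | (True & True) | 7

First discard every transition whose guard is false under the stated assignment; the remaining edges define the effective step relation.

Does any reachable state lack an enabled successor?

Answer: DEADLOCK at state 2

Trace:
Reachable = {0,1,2,3,4,5,6,7}
  0: tau→6  [deg 1]
  1: b→2  c→4  [deg 2]
  2: ∅  [no exit]
  3: a→1  c→1  [deg 2]
  4: b→0  [deg 1]
  5: ∅  [no exit]
  6: a→3  c→5  tau→1  tau→7  [deg 4]
  7: a→0  tau→1  [deg 2]
witness 2: tau·tau·b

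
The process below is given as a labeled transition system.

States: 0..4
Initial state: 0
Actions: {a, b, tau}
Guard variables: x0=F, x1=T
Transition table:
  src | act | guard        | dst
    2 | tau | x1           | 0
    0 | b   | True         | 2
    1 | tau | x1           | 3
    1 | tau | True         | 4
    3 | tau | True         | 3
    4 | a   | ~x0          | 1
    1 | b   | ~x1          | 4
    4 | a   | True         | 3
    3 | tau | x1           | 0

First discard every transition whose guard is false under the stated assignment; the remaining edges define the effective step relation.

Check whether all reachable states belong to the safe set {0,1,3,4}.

Allowed set {0,1,3,4}
Reach set: {0,2}
  0: safe
  2: VIOLATES
reach 2 via b — violates

Answer: INVARIANT VIOLATED at state 2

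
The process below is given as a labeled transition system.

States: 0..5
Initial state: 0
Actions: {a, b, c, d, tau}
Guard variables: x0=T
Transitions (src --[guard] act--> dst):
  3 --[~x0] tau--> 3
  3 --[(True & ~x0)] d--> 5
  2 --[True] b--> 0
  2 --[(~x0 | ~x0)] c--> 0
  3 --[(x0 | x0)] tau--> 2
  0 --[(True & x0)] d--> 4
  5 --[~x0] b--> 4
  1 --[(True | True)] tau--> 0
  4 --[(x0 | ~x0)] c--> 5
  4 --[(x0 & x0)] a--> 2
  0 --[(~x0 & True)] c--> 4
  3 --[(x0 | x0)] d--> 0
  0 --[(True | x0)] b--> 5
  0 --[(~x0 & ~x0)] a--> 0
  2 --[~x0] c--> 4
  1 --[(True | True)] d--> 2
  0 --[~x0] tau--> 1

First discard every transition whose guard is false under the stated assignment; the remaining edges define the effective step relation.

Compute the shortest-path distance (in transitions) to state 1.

Answer: UNREACHABLE

Analysis:
Layered search for 1:
  Layer 0: {0}
  Layer 1: {4,5}
  Layer 2: {2}
1 never appears.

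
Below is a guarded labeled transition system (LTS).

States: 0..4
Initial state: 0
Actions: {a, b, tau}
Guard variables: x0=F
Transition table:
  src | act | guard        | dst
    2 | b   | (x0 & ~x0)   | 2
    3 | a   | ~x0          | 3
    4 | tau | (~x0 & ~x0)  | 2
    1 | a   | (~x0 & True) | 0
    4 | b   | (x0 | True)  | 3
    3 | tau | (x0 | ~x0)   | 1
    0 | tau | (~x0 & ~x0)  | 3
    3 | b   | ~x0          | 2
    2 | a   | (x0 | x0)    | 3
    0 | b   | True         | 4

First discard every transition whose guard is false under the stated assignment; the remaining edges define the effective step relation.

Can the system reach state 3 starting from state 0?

Answer: REACHABLE

Trace:
8 transition(s) survive guard evaluation.
L0 = {0}
L1 = {3,4}  cumulative {0,3,4}
L2 = {1,2}  cumulative {0,1,2,3,4}
Reachable = {0,1,2,3,4}
trace reaching 3: tau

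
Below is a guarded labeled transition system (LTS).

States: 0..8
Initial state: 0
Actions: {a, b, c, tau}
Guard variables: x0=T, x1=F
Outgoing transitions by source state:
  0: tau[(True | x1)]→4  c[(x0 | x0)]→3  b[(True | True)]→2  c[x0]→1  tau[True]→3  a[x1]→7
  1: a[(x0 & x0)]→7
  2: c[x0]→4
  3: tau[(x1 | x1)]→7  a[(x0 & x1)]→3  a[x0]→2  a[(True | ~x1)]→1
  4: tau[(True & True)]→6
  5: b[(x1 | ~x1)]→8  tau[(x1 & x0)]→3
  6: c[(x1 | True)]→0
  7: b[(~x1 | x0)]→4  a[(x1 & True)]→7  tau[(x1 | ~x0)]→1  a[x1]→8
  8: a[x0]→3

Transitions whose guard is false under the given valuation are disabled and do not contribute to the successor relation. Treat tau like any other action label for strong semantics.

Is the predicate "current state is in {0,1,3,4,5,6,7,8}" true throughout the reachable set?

Answer: INVARIANT VIOLATED at state 2

Trace:
Inv-set: {0,1,3,4,5,6,7,8}
R = {0,1,2,3,4,6,7}
  0: safe
  1: safe
  2: outside
  3: safe
  4: safe
  6: safe
  7: safe
counterexample path to 2: b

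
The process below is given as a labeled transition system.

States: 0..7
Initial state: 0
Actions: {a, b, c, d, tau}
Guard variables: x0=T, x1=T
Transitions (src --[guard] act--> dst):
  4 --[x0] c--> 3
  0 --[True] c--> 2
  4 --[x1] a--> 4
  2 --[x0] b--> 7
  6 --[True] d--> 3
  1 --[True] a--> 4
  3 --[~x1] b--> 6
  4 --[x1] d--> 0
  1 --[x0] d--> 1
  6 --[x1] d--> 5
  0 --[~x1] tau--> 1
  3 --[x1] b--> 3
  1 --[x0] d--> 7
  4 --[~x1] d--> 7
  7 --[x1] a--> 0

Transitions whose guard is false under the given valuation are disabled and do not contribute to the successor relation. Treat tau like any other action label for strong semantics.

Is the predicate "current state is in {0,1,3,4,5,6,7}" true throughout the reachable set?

Inv-set: {0,1,3,4,5,6,7}
Reachable = {0,2,7}
  0: ✓
  2: ✗ unsafe
  7: ✓
witness against invariant: c → 2

Answer: INVARIANT VIOLATED at state 2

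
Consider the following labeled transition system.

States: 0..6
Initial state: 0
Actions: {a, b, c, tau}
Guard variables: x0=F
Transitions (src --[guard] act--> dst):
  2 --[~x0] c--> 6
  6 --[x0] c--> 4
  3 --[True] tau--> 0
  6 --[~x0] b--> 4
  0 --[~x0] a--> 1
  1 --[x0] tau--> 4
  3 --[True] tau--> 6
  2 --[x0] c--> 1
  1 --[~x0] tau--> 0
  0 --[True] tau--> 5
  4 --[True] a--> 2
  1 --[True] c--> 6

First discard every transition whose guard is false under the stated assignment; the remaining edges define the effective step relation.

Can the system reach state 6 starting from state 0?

9 transition(s) survive guard evaluation.
L0 = {0}
L1 = {1,5}  cumulative {0,1,5}
L2 = {6}  cumulative {0,1,5,6}
L3 = {4}  cumulative {0,1,4,5,6}
L4 = {2}  cumulative {0,1,2,4,5,6}
R = {0,1,2,4,5,6}
Path to 6: a·c

Answer: REACHABLE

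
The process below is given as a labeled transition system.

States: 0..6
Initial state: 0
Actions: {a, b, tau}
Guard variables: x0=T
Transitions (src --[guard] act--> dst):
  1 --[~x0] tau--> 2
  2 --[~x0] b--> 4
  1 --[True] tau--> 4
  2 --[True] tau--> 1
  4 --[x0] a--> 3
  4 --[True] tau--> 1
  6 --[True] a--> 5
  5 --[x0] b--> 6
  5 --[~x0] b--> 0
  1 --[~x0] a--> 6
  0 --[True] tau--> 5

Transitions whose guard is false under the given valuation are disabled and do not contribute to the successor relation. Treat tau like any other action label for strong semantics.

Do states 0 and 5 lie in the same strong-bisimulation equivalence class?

Refine partition for ~:
  π0 = {{0,1,2,3,4,5,6}}
  π1 = {{0,1,2},{3},{4},{5},{6}}
  π2 = {{0},{1},{2},{3},{4},{5},{6}}
Fixed point at round 3; 7 class(es).
0∈{0}, 5∈{5}

Answer: NOT BISIMILAR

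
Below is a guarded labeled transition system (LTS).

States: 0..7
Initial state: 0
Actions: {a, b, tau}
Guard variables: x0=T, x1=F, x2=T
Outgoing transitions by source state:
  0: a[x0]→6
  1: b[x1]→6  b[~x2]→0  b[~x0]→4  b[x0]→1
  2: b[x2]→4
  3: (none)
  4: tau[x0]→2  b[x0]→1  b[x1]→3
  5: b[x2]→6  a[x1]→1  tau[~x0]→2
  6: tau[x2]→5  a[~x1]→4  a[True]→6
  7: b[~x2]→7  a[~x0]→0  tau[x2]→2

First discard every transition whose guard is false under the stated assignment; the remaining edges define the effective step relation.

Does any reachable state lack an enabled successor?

Answer: DEADLOCK-FREE

Analysis:
Reachable = {0,1,2,4,5,6}
  0: a→6  [1 exit(s)]
  1: b→1  [1 exit(s)]
  2: b→4  [1 exit(s)]
  4: b→1  tau→2  [2 exit(s)]
  5: b→6  [1 exit(s)]
  6: a→4  a→6  tau→5  [3 exit(s)]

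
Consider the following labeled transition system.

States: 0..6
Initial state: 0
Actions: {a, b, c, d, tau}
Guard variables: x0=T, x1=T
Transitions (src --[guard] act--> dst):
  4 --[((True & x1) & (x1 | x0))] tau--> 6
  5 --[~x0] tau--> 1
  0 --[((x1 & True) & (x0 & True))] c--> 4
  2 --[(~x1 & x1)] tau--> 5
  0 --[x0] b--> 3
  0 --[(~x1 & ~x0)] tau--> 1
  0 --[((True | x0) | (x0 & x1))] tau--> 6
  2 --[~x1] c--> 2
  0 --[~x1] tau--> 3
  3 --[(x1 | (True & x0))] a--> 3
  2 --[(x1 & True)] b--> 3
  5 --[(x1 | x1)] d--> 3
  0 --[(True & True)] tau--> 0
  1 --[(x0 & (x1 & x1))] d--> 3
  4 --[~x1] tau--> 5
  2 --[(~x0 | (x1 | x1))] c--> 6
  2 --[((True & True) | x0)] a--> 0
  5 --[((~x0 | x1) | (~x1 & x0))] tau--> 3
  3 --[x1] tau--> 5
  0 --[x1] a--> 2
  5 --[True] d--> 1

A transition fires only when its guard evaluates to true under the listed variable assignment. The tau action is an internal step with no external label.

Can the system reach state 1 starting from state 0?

15 transition(s) survive guard evaluation.
depth 0: {0}
depth 1: {2,3,4,6}  cumulative {0,2,3,4,6}
depth 2: {5}  cumulative {0,2,3,4,5,6}
depth 3: {1}  cumulative {0,1,2,3,4,5,6}
Reachable = {0,1,2,3,4,5,6}
trace reaching 1: b·tau·d

Answer: REACHABLE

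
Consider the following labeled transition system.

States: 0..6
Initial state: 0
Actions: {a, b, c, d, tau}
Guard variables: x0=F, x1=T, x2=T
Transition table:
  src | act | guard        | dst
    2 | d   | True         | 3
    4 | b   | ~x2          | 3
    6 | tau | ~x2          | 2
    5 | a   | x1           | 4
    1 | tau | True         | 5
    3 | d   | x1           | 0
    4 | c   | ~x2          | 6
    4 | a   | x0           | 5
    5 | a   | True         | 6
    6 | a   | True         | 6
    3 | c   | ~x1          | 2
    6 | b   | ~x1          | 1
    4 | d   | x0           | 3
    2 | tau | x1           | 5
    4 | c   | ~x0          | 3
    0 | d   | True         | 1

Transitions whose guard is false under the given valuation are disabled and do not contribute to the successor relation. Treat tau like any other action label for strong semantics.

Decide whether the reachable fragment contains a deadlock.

Answer: DEADLOCK-FREE

Trace:
Reachable = {0,1,3,4,5,6}
  0: d→1  [1 exit(s)]
  1: tau→5  [1 exit(s)]
  3: d→0  [1 exit(s)]
  4: c→3  [1 exit(s)]
  5: a→4  a→6  [2 exit(s)]
  6: a→6  [1 exit(s)]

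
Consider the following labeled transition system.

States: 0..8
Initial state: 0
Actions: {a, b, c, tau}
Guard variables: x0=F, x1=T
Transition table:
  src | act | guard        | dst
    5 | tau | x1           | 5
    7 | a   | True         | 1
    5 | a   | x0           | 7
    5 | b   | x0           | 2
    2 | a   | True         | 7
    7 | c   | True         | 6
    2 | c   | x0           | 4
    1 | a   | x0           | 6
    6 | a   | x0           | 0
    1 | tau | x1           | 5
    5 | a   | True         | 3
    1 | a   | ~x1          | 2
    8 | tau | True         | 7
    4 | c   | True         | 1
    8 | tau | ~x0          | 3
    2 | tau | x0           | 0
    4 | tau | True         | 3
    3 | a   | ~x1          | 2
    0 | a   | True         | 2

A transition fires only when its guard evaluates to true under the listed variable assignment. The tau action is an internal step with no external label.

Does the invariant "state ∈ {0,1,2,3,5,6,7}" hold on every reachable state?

Allowed set {0,1,2,3,5,6,7}
R = {0,1,2,3,5,6,7}
  0: ✓
  1: ✓
  2: ✓
  3: ✓
  5: ✓
  6: ✓
  7: ✓

Answer: INVARIANT HOLDS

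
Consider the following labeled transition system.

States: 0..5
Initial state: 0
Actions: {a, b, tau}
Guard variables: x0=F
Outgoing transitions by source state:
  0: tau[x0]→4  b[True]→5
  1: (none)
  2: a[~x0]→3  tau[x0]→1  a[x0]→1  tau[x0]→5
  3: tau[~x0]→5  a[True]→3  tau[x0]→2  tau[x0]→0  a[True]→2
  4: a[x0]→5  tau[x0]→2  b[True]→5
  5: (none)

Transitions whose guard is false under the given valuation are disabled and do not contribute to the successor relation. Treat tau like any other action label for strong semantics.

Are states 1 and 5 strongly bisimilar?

Compute ~ classes (split until stable):
  round 0: {{0,1,2,3,4,5}}
  round 1: {{0,4},{1,5},{2},{3}}
stable after 2 split(s): 4 block(s)
1∈{1,5}, 5∈{1,5}

Answer: BISIMILAR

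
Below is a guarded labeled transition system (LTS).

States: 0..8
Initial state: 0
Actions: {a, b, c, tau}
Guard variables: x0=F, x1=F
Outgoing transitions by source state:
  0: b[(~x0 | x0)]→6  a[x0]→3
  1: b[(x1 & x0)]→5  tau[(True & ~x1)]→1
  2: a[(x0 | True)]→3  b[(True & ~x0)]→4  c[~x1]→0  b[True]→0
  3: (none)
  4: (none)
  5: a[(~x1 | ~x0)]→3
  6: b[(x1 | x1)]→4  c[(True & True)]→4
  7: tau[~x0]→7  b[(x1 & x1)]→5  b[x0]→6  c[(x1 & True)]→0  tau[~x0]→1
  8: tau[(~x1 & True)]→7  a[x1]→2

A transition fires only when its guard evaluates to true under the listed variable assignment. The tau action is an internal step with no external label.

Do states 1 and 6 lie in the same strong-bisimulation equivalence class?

Compute ~ classes (split until stable):
  P[0] = {{0,1,2,3,4,5,6,7,8}}
  P[1] = {{0},{1,7,8},{2},{3,4},{5},{6}}
6 equivalence class(es) (converged in 2)
[1]={1,7,8}  [6]={6}

Answer: NOT BISIMILAR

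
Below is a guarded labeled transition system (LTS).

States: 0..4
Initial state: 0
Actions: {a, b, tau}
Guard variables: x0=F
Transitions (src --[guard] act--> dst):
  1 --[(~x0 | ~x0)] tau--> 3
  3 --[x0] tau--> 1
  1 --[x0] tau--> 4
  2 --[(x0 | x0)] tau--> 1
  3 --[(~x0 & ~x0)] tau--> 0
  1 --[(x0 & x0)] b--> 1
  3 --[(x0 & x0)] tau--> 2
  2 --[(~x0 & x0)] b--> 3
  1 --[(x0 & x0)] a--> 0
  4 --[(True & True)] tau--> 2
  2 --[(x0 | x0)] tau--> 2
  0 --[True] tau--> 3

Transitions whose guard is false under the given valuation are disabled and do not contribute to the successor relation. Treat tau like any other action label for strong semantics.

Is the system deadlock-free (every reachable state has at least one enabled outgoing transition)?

Answer: DEADLOCK-FREE

Trace:
Reach set: {0,3}
  0: tau→3  [deg 1]
  3: tau→0  [deg 1]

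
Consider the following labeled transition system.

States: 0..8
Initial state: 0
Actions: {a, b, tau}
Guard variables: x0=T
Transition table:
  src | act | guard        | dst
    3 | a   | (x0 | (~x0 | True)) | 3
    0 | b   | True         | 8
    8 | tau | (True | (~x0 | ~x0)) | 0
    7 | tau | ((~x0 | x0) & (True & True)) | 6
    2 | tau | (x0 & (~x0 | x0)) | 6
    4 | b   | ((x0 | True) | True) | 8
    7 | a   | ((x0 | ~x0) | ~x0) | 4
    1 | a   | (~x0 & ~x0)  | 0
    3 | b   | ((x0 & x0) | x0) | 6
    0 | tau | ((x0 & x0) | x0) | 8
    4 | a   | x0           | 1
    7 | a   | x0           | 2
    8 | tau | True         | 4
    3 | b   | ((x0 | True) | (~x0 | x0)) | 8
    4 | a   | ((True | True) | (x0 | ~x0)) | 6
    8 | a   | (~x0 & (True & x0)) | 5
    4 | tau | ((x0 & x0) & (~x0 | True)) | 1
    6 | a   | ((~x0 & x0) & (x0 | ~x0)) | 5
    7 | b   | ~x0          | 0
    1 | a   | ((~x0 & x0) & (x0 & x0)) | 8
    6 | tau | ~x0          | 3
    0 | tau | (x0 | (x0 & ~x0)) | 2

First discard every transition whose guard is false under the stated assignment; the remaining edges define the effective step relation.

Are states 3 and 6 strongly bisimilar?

Answer: NOT BISIMILAR

Working:
Bisimulation quotient by refinement:
  P[0] = {{0,1,2,3,4,5,6,7,8}}
  P[1] = {{0},{1,5,6},{2,8},{3},{4},{7}}
  P[2] = {{0},{1,5,6},{2},{3},{4},{7},{8}}
7 equivalence class(es) (converged in 3)
class of 3: {3}; class of 6: {1,5,6}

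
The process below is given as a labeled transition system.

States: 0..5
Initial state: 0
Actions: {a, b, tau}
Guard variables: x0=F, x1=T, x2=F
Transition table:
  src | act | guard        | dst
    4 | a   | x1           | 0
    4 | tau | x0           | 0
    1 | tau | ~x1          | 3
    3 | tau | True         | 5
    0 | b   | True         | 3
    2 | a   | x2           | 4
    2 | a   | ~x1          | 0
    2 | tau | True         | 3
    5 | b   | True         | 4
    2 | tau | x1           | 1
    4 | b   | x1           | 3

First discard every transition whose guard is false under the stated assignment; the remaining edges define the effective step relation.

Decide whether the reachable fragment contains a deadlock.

Answer: DEADLOCK-FREE

Analysis:
R = {0,3,4,5}
  0: b→3  [1 exit(s)]
  3: tau→5  [1 exit(s)]
  4: a→0  b→3  [2 exit(s)]
  5: b→4  [1 exit(s)]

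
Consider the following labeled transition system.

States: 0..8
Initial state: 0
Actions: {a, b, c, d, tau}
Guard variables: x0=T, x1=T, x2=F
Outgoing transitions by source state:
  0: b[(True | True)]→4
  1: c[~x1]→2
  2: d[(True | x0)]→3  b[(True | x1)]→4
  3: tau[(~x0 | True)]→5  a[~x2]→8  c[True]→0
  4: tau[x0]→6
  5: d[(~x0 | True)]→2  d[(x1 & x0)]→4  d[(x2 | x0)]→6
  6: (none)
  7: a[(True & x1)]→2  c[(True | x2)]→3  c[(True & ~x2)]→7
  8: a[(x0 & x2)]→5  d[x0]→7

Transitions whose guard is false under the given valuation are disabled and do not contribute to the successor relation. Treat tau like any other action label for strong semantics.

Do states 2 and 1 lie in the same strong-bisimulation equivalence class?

Bisimulation quotient by refinement:
  round 0: {{0,1,2,3,4,5,6,7,8}}
  round 1: {{0},{1,6},{2},{3},{4},{5,8},{7}}
  round 2: {{0},{1,6},{2},{3},{4},{5},{7},{8}}
8 equivalence class(es) (converged in 3)
class of 2: {2}; class of 1: {1,6}

Answer: NOT BISIMILAR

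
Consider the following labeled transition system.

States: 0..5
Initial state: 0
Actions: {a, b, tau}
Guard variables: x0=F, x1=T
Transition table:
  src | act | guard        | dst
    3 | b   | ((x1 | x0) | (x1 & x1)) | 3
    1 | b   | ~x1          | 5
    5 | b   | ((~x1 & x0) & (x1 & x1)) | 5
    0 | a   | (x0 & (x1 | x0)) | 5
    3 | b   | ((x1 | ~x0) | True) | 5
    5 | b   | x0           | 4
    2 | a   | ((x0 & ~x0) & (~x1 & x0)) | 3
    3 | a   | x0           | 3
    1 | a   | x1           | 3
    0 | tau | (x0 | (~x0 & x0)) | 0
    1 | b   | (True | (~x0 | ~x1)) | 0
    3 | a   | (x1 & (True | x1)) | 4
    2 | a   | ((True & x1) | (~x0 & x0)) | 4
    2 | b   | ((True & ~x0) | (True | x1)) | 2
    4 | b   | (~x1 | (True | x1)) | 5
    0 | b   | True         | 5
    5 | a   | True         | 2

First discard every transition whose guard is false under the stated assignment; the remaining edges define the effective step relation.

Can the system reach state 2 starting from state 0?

Answer: REACHABLE

Working:
After dropping false guards: 10 live edges.
L0 = {0}
L1 = {5}  now seen {0,5}
L2 = {2}  now seen {0,2,5}
L3 = {4}  now seen {0,2,4,5}
Reachable = {0,2,4,5}
Path to 2: b·a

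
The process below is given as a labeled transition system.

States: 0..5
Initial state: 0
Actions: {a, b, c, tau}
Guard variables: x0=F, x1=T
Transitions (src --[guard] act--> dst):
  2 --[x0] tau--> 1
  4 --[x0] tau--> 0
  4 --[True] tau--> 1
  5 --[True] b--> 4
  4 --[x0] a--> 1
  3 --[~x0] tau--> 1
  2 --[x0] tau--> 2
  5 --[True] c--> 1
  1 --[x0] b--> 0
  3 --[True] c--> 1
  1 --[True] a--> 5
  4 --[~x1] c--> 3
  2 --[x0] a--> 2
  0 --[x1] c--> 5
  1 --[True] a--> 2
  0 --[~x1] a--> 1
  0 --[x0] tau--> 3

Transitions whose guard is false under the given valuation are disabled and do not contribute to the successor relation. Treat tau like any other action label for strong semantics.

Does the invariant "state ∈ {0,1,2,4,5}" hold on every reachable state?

Answer: INVARIANT HOLDS

Working:
Allowed set {0,1,2,4,5}
Reach set: {0,1,2,4,5}
  0: safe
  1: safe
  2: safe
  4: safe
  5: safe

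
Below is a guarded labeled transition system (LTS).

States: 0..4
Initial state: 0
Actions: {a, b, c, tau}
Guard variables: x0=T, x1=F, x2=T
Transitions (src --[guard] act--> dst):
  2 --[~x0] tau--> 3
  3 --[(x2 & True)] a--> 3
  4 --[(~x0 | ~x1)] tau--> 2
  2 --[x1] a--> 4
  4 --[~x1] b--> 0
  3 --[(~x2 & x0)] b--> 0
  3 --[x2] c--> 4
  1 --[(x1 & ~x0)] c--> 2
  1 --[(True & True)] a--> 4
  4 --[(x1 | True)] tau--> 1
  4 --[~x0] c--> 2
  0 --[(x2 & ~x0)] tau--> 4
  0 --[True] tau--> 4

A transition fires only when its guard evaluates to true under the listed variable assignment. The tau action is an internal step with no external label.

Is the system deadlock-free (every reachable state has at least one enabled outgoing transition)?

Reachable = {0,1,2,4}
  0: tau→4  [1 out]
  1: a→4  [1 out]
  2: ∅  [STUCK]
  4: b→0  tau→1  tau→2  [3 out]
witness 2: tau·tau

Answer: DEADLOCK at state 2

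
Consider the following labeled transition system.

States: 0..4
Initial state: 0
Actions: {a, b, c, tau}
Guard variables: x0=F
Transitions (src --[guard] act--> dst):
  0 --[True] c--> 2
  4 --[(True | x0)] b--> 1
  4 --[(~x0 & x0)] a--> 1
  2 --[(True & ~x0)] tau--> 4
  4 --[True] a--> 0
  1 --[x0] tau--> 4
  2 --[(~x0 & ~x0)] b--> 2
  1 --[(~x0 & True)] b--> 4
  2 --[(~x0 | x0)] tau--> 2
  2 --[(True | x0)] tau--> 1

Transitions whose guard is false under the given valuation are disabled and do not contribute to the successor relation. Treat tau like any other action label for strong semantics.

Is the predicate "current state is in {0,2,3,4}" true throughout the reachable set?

Answer: INVARIANT VIOLATED at state 1

Working:
Allowed set {0,2,3,4}
Reachable = {0,1,2,4}
  0: ✓
  1: outside
  2: ✓
  4: ✓
witness against invariant: c·tau → 1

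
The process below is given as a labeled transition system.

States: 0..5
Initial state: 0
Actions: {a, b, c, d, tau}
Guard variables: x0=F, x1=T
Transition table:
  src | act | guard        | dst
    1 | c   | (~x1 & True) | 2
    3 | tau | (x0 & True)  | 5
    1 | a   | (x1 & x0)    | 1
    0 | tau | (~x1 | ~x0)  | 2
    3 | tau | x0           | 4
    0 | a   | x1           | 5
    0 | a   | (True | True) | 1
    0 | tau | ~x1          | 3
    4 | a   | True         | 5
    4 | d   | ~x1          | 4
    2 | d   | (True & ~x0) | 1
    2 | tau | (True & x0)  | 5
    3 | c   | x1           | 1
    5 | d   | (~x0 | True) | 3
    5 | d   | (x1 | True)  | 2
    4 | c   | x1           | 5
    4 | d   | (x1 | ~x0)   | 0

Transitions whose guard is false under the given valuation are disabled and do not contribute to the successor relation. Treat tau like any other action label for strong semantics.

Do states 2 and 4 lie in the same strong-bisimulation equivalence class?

Answer: NOT BISIMILAR

Analysis:
Compute ~ classes (split until stable):
  round 0: {{0,1,2,3,4,5}}
  round 1: {{0},{1},{2,5},{3},{4}}
  round 2: {{0},{1},{2},{3},{4},{5}}
stable after 3 split(s): 6 block(s)
class of 2: {2}; class of 4: {4}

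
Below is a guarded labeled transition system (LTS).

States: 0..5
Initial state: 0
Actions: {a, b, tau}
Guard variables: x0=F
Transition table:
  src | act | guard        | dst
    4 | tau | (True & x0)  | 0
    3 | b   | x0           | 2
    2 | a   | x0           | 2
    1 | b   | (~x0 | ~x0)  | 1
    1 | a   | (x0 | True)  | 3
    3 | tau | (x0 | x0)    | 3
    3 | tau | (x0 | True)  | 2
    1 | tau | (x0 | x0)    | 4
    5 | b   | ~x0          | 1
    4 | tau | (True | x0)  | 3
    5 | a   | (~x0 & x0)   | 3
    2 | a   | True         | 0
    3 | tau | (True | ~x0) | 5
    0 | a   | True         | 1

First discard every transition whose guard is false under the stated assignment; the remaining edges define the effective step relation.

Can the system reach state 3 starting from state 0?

After dropping false guards: 8 live edges.
depth 0: {0}
depth 1: {1}  cumulative {0,1}
depth 2: {3}  cumulative {0,1,3}
depth 3: {2,5}  cumulative {0,1,2,3,5}
Reachable = {0,1,2,3,5}
witness 3: a·a

Answer: REACHABLE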